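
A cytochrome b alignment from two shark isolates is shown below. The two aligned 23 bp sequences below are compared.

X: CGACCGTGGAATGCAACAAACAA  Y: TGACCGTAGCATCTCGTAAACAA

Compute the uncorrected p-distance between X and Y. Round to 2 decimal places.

0.35

The sequences differ at 8 of 23 positions (sites 1, 8, 10, 13, 14, 15, 16, 17).
p = 8/23 = 0.347826… ≈ 0.35 (to 2 d.p.).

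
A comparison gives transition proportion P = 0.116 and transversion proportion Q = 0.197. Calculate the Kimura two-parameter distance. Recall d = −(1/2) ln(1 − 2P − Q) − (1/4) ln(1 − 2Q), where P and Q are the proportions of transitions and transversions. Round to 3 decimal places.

0.405

Under the Kimura two-parameter model, d = −½ ln(1 − 2P − Q) − ¼ ln(1 − 2Q).
1 − 2P − Q = 0.571, giving −½ ln(0.571) = 0.280183.
1 − 2Q = 0.606, giving −¼ ln(0.606) = 0.125219.
d = 0.280183 + 0.125219 = 0.405402.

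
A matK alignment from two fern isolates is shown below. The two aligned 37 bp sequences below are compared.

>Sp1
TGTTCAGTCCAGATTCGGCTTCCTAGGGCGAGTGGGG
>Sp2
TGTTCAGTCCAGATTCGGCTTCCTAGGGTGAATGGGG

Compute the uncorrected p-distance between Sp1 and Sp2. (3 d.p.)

The sequences differ at 2 of 37 positions (sites 29, 32).
p = 2/37 = 0.054054… ≈ 0.054 (to 3 d.p.).

0.054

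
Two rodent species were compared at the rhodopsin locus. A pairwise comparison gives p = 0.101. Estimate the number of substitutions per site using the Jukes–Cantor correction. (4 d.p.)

d = −(3/4) ln(1 − 4p/3) = −0.75 ln(1 − 0.134667) = −0.75 ln(0.865333)
  = −0.75 × (-0.144641) = 0.108481 substitutions/site.

0.1085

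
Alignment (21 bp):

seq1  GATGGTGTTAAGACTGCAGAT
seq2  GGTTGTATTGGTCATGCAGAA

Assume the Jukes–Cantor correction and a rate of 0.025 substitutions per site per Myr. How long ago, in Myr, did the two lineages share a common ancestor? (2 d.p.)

12.71

The sequences differ at 9 of 21 sites (2, 4, 7, 10, 11, 12, 13, 14, 21), so p = 9/21 ≈ 0.428571.
d = −(3/4) ln(1 − 4p/3) = −0.75 ln(1 − 0.571428) = −0.75 ln(0.428572)
  = −0.75 × (-0.847297) = 0.635473 substitutions/site.
Under a molecular clock d = 2μt, so t = d/(2μ) = 0.635473 / (2 × 0.025) = 12.71 Myr.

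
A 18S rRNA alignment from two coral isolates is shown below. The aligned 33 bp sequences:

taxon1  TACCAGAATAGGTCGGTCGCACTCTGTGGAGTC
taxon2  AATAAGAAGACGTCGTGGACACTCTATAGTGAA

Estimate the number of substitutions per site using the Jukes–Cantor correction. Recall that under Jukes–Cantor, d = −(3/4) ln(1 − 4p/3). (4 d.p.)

The sequences differ at 14 of 33 sites, so p = 14/33 ≈ 0.424242.
d = −(3/4) ln(1 − 4p/3) = −0.75 ln(1 − 0.565656) = −0.75 ln(0.434344)
  = −0.75 × (-0.833918) = 0.625439 substitutions/site.

0.6254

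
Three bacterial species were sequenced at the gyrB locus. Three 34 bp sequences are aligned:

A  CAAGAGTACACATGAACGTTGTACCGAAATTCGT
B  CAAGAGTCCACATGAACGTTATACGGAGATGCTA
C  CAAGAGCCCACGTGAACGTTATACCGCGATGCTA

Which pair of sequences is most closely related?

A–B: 7/34 differ, p = 0.206, d = 0.241.
A–C: 9/34 differ, p = 0.265, d = 0.326.
B–C: 4/34 differ, p = 0.118, d = 0.128.
The smallest distance is between B and C.

B and C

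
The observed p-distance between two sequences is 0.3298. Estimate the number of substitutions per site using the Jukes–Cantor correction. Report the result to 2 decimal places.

0.43

d = −(3/4) ln(1 − 4p/3) = −0.75 ln(1 − 0.439733) = −0.75 ln(0.560267)
  = −0.75 × (-0.579342) = 0.434507 substitutions/site.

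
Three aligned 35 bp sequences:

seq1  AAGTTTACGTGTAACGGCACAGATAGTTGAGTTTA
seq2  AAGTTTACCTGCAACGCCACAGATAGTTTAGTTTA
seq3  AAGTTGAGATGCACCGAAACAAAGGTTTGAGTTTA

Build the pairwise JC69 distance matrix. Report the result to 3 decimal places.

seq1–seq2: 4/35 sites differ → p ≈ 0.114286, d = −0.75 ln(1 − 0.152381) = 0.123993 ≈ 0.124.
seq1–seq3: 11/35 sites differ → p ≈ 0.314286, d = −0.75 ln(1 − 0.419048) = 0.407315 ≈ 0.407.
seq2–seq3: 11/35 sites differ → p ≈ 0.314286, d = −0.75 ln(1 − 0.419048) = 0.407315 ≈ 0.407.

d(seq1,seq2) = 0.124, d(seq1,seq3) = 0.407, d(seq2,seq3) = 0.407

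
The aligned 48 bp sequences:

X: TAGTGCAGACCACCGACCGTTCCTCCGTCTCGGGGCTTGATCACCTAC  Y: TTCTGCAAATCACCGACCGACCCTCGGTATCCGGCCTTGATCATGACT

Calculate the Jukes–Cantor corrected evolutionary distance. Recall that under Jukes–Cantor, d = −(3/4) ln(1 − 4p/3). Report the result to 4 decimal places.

The sequences differ at 15 of 48 sites, so p = 15/48 = 0.3125.
d = −(3/4) ln(1 − 4p/3) = −0.75 ln(1 − 0.416667) = −0.75 ln(0.583333)
  = −0.75 × (-0.538997) = 0.404248 substitutions/site.

0.4042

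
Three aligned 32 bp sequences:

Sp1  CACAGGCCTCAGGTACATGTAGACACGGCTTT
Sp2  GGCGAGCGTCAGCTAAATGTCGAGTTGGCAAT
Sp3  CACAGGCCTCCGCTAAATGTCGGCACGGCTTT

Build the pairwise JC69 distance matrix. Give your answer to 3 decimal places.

Sp1–Sp2: 13/32 sites differ → p = 0.40625, d = −0.75 ln(1 − 0.541667) = 0.585119 ≈ 0.585.
Sp1–Sp3: 5/32 sites differ → p = 0.15625, d = −0.75 ln(1 − 0.208333) = 0.175211 ≈ 0.175.
Sp2–Sp3: 12/32 sites differ → p = 0.375, d = −0.75 ln(1 − 0.5) = 0.519860 ≈ 0.520.

d(Sp1,Sp2) = 0.585, d(Sp1,Sp3) = 0.175, d(Sp2,Sp3) = 0.520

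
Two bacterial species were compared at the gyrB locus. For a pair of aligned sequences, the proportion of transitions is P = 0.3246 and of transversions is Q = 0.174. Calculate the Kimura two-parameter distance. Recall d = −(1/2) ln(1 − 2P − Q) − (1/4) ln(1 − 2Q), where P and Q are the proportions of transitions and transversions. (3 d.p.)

Under the Kimura two-parameter model, d = −½ ln(1 − 2P − Q) − ¼ ln(1 − 2Q).
1 − 2P − Q = 0.1768, giving −½ ln(0.1768) = 0.866368.
1 − 2Q = 0.652, giving −¼ ln(0.652) = 0.106928.
d = 0.866368 + 0.106928 = 0.973296.

0.973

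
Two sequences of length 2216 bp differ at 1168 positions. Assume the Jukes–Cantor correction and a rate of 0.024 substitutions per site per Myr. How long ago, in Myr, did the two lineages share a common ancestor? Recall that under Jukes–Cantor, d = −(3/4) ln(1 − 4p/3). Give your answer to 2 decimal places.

18.96

p = 1168/2216 ≈ 0.527076.
d = −(3/4) ln(1 − 4p/3) = −0.75 ln(1 − 0.702768) = −0.75 ln(0.297232)
  = −0.75 × (-1.213242) = 0.909932 substitutions/site.
Under a molecular clock d = 2μt, so t = d/(2μ) = 0.909932 / (2 × 0.024) = 18.96 Myr.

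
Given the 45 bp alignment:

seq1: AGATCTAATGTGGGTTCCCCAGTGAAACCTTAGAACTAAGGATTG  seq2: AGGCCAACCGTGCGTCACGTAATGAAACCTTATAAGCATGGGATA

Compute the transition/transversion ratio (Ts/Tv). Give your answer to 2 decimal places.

1.00

Transitions are A↔G and C↔T; transversions are all other mismatches.
Transitions: 9. Transversions: 9.
R = 9/9 = 1.00.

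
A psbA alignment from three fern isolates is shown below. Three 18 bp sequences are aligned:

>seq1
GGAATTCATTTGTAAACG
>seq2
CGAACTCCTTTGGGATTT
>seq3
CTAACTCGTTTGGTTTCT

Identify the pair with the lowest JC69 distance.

seq2 and seq3

seq1–seq2: 8/18 differ, p = 0.444, d = 0.673.
seq1–seq3: 9/18 differ, p = 0.500, d = 0.824.
seq2–seq3: 5/18 differ, p = 0.278, d = 0.347.
The smallest distance is between seq2 and seq3.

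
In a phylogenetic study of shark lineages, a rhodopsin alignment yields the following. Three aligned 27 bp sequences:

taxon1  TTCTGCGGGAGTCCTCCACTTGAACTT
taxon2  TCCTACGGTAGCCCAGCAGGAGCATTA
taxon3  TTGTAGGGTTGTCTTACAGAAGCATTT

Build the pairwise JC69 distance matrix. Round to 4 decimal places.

taxon1–taxon2: 12/27 sites differ → p ≈ 0.444444, d = −0.75 ln(1 − 0.592592) = 0.673455 ≈ 0.6735.
taxon1–taxon3: 12/27 sites differ → p ≈ 0.444444, d = −0.75 ln(1 − 0.592592) = 0.673455 ≈ 0.6735.
taxon2–taxon3: 10/27 sites differ → p ≈ 0.37037, d = −0.75 ln(1 − 0.493827) = 0.510658 ≈ 0.5107.

d(taxon1,taxon2) = 0.6735, d(taxon1,taxon3) = 0.6735, d(taxon2,taxon3) = 0.5107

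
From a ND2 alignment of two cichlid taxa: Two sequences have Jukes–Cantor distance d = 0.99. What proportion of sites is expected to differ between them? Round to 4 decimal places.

0.5496

p = (3/4)(1 − e^(−4d/3)) = 0.75 × (1 − e^(-1.32)) = 0.75 × (1 − 0.267135) = 0.549649.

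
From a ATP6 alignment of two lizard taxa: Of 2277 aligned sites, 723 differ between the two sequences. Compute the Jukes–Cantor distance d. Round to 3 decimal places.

0.413

p = 723/2277 ≈ 0.317523.
d = −(3/4) ln(1 − 4p/3) = −0.75 ln(1 − 0.423364) = −0.75 ln(0.576636)
  = −0.75 × (-0.550544) = 0.412908 substitutions/site.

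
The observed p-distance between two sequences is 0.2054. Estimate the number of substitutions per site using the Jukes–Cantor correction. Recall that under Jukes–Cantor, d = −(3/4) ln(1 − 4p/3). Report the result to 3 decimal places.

d = −(3/4) ln(1 − 4p/3) = −0.75 ln(1 − 0.273867) = −0.75 ln(0.726133)
  = −0.75 × (-0.320022) = 0.240017 substitutions/site.

0.240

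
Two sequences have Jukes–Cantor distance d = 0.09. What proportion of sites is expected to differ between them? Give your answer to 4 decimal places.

0.0848

p = (3/4)(1 − e^(−4d/3)) = 0.75 × (1 − e^(-0.12)) = 0.75 × (1 − 0.886920) = 0.084810.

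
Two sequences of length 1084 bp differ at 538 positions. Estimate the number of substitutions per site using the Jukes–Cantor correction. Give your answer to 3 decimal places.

0.813

p = 538/1084 ≈ 0.49631.
d = −(3/4) ln(1 − 4p/3) = −0.75 ln(1 − 0.661747) = −0.75 ln(0.338253)
  = −0.75 × (-1.083961) = 0.812971 substitutions/site.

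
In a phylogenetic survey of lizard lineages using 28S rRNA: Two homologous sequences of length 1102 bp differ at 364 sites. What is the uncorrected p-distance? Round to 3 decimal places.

0.330

p = 364/1102 = 0.330308… ≈ 0.330 (to 3 d.p.).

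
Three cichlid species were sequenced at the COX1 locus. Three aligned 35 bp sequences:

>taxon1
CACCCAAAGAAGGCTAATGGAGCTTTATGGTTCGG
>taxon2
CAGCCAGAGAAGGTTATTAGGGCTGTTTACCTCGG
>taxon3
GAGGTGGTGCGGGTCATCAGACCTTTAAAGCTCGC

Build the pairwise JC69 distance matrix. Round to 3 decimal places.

d(taxon1,taxon2) = 0.407, d(taxon1,taxon3) = 0.965, d(taxon2,taxon3) = 0.705

taxon1–taxon2: 11/35 sites differ → p ≈ 0.314286, d = −0.75 ln(1 − 0.419048) = 0.407315 ≈ 0.407.
taxon1–taxon3: 19/35 sites differ → p ≈ 0.542857, d = −0.75 ln(1 − 0.723809) = 0.964997 ≈ 0.965.
taxon2–taxon3: 16/35 sites differ → p ≈ 0.457143, d = −0.75 ln(1 − 0.609524) = 0.705292 ≈ 0.705.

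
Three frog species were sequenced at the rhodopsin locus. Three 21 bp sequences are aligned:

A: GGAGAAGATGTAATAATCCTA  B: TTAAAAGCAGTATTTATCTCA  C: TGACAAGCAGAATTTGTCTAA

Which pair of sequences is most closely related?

A–B: 9/21 differ, p = 0.429, d = 0.635.
A–C: 10/21 differ, p = 0.476, d = 0.756.
B–C: 5/21 differ, p = 0.238, d = 0.286.
The smallest distance is between B and C.

B and C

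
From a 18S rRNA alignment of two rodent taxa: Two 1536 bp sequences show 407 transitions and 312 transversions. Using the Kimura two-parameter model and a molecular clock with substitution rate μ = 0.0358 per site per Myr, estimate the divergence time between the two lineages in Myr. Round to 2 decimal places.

11.04

P = 407/1536 ≈ 0.264974 and Q = 312/1536 = 0.203125.
Under the Kimura two-parameter model, d = −½ ln(1 − 2P − Q) − ¼ ln(1 − 2Q).
1 − 2P − Q = 0.266927, giving −½ ln(0.266927) = 0.660390.
1 − 2Q = 0.59375, giving −¼ ln(0.59375) = 0.130324.
d = 0.660390 + 0.130324 = 0.790714.
Under a molecular clock d = 2μt, so t = d/(2μ) = 0.790714 / (2 × 0.0358) = 11.04 Myr.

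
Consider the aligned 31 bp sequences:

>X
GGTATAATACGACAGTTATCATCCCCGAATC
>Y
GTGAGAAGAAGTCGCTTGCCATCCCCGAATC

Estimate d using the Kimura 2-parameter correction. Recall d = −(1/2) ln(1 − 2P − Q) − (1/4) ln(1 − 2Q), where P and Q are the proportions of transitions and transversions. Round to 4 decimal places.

Of 31 sites, 3 differences are transitions and 7 are transversions, so P = 3/31 ≈ 0.096774 and Q = 7/31 ≈ 0.225806.
Under the Kimura two-parameter model, d = −½ ln(1 − 2P − Q) − ¼ ln(1 − 2Q).
1 − 2P − Q = 0.580646, giving −½ ln(0.580646) = 0.271807.
1 − 2Q = 0.548388, giving −¼ ln(0.548388) = 0.150193.
d = 0.271807 + 0.150193 = 0.422000.

0.4220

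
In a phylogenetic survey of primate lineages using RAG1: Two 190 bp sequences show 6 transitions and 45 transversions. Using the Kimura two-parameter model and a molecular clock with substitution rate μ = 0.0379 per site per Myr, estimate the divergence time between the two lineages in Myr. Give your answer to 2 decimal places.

4.47

P = 6/190 ≈ 0.031579 and Q = 45/190 ≈ 0.236842.
Under the Kimura two-parameter model, d = −½ ln(1 − 2P − Q) − ¼ ln(1 − 2Q).
1 − 2P − Q = 0.7, giving −½ ln(0.7) = 0.178337.
1 − 2Q = 0.526316, giving −¼ ln(0.526316) = 0.160463.
d = 0.178337 + 0.160463 = 0.338800.
Under a molecular clock d = 2μt, so t = d/(2μ) = 0.338800 / (2 × 0.0379) = 4.47 Myr.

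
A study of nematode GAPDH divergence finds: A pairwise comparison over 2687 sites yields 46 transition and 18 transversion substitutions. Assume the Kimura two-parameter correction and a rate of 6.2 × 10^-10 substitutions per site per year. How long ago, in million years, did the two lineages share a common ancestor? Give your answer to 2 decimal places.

19.57

P = 46/2687 ≈ 0.017119 and Q = 18/2687 ≈ 0.006699.
Under the Kimura two-parameter model, d = −½ ln(1 − 2P − Q) − ¼ ln(1 − 2Q).
1 − 2P − Q = 0.959063, giving −½ ln(0.959063) = 0.020899.
1 − 2Q = 0.986602, giving −¼ ln(0.986602) = 0.003372.
d = 0.020899 + 0.003372 = 0.024271.
Under a molecular clock d = 2μt, so t = d/(2μ) = 0.024271 / (2 × 6.2 × 10^-10) = 19.57 million years.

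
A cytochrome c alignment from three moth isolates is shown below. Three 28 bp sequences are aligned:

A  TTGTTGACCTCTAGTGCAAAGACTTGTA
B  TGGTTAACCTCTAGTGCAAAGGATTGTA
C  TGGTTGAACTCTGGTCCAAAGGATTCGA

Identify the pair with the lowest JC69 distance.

A and B

A–B: 4/28 differ, p = 0.143, d = 0.158.
A–C: 8/28 differ, p = 0.286, d = 0.360.
B–C: 6/28 differ, p = 0.214, d = 0.252.
The smallest distance is between A and B.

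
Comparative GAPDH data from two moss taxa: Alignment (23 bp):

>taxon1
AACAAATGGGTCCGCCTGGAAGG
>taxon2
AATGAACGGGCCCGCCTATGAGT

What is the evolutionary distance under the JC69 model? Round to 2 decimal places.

The sequences differ at 8 of 23 sites (3, 4, 7, 11, 18, 19, 20, 23), so p = 8/23 ≈ 0.347826.
d = −(3/4) ln(1 − 4p/3) = −0.75 ln(1 − 0.463768) = −0.75 ln(0.536232)
  = −0.75 × (-0.623188) = 0.467391 substitutions/site.

0.47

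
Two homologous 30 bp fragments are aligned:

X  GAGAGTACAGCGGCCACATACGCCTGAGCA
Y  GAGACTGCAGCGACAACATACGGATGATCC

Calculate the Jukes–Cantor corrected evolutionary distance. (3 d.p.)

The sequences differ at 8 of 30 sites (5, 7, 13, 15, 23, 24, 28, 30), so p = 8/30 ≈ 0.266667.
d = −(3/4) ln(1 − 4p/3) = −0.75 ln(1 − 0.355556) = −0.75 ln(0.644444)
  = −0.75 × (-0.439367) = 0.329525 substitutions/site.

0.330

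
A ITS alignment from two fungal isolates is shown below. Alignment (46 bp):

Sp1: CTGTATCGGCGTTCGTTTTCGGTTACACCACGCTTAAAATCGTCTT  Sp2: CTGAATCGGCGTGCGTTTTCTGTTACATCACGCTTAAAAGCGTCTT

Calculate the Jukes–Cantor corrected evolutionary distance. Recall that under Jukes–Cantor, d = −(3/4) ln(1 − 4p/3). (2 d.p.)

The sequences differ at 5 of 46 sites (4, 13, 21, 28, 40), so p = 5/46 ≈ 0.108696.
d = −(3/4) ln(1 − 4p/3) = −0.75 ln(1 − 0.144928) = −0.75 ln(0.855072)
  = −0.75 × (-0.156570) = 0.117428 substitutions/site.

0.12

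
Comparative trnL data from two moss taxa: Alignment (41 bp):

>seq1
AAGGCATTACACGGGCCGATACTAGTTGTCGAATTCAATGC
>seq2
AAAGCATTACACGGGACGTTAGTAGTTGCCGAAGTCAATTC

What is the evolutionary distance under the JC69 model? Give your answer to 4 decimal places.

0.1937

The sequences differ at 7 of 41 sites (3, 16, 19, 22, 29, 34, 40), so p = 7/41 ≈ 0.170732.
d = −(3/4) ln(1 − 4p/3) = −0.75 ln(1 − 0.227643) = −0.75 ln(0.772357)
  = −0.75 × (-0.258308) = 0.193731 substitutions/site.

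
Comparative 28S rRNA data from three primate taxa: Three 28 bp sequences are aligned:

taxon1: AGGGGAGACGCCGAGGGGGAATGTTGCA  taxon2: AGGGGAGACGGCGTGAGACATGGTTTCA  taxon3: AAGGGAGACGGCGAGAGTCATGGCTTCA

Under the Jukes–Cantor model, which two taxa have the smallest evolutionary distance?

taxon1–taxon2: 8/28 differ, p = 0.286, d = 0.360.
taxon1–taxon3: 9/28 differ, p = 0.321, d = 0.420.
taxon2–taxon3: 4/28 differ, p = 0.143, d = 0.158.
The smallest distance is between taxon2 and taxon3.

taxon2 and taxon3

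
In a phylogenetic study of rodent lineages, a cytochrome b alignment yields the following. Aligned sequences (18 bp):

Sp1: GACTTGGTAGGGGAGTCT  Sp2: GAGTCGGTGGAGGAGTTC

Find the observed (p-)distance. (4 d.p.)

0.3333

The sequences differ at 6 of 18 positions (sites 3, 5, 9, 11, 17, 18).
p = 6/18 = 0.333333… ≈ 0.3333 (to 4 d.p.).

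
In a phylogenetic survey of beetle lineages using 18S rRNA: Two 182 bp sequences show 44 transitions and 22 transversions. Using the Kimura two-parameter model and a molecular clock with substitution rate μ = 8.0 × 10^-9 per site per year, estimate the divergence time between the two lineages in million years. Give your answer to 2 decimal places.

P = 44/182 ≈ 0.241758 and Q = 22/182 ≈ 0.120879.
Under the Kimura two-parameter model, d = −½ ln(1 − 2P − Q) − ¼ ln(1 − 2Q).
1 − 2P − Q = 0.395605, giving −½ ln(0.395605) = 0.463670.
1 − 2Q = 0.758242, giving −¼ ln(0.758242) = 0.069188.
d = 0.463670 + 0.069188 = 0.532858.
Under a molecular clock d = 2μt, so t = d/(2μ) = 0.532858 / (2 × 8.0 × 10^-9) = 33.30 million years.

33.30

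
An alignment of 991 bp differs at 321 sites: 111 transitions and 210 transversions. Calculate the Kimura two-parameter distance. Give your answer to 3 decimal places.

0.424

P = 111/991 ≈ 0.112008 and Q = 210/991 ≈ 0.211907.
Under the Kimura two-parameter model, d = −½ ln(1 − 2P − Q) − ¼ ln(1 − 2Q).
1 − 2P − Q = 0.564077, giving −½ ln(0.564077) = 0.286282.
1 − 2Q = 0.576186, giving −¼ ln(0.576186) = 0.137831.
d = 0.286282 + 0.137831 = 0.424113.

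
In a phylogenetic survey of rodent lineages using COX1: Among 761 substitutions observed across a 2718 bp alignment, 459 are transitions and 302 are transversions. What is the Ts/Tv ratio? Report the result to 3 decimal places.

R = 459/302 = 1.519867… ≈ 1.520 (to 3 d.p.).

1.520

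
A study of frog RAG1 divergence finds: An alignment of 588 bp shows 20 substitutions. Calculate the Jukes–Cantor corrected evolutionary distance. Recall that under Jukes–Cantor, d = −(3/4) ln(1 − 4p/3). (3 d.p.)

p = 20/588 ≈ 0.034014.
d = −(3/4) ln(1 − 4p/3) = −0.75 ln(1 − 0.045352) = −0.75 ln(0.954648)
  = −0.75 × (-0.046413) = 0.034810 substitutions/site.

0.035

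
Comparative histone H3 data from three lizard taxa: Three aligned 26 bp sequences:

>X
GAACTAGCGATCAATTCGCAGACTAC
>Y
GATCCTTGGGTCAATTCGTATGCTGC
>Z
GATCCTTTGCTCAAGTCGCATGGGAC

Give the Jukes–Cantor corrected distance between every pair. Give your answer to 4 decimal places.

d(X,Y) = 0.5393, d(X,Z) = 0.6228, d(Y,Z) = 0.3335

X–Y: 10/26 sites differ → p ≈ 0.384615, d = −0.75 ln(1 − 0.51282) = 0.539341 ≈ 0.5393.
X–Z: 11/26 sites differ → p ≈ 0.423077, d = −0.75 ln(1 − 0.564103) = 0.622762 ≈ 0.6228.
Y–Z: 7/26 sites differ → p ≈ 0.269231, d = −0.75 ln(1 − 0.358975) = 0.333515 ≈ 0.3335.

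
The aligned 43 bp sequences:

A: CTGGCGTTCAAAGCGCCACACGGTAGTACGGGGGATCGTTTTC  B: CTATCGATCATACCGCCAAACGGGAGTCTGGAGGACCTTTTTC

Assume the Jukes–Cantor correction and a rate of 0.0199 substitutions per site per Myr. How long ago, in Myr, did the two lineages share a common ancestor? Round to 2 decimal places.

8.77

The sequences differ at 12 of 43 sites, so p = 12/43 ≈ 0.27907.
d = −(3/4) ln(1 − 4p/3) = −0.75 ln(1 − 0.372093) = −0.75 ln(0.627907)
  = −0.75 × (-0.465363) = 0.349022 substitutions/site.
Under a molecular clock d = 2μt, so t = d/(2μ) = 0.349022 / (2 × 0.0199) = 8.77 Myr.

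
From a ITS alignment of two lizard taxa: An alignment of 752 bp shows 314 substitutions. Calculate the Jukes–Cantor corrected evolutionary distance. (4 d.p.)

0.6102

p = 314/752 ≈ 0.417553.
d = −(3/4) ln(1 − 4p/3) = −0.75 ln(1 − 0.556737) = −0.75 ln(0.443263)
  = −0.75 × (-0.813592) = 0.610194 substitutions/site.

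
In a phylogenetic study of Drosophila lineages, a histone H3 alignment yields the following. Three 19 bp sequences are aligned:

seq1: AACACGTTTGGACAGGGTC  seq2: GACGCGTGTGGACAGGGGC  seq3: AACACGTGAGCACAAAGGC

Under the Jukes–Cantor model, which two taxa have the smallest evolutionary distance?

seq1 and seq2

seq1–seq2: 4/19 differ, p = 0.211, d = 0.247.
seq1–seq3: 6/19 differ, p = 0.316, d = 0.410.
seq2–seq3: 6/19 differ, p = 0.316, d = 0.410.
The smallest distance is between seq1 and seq2.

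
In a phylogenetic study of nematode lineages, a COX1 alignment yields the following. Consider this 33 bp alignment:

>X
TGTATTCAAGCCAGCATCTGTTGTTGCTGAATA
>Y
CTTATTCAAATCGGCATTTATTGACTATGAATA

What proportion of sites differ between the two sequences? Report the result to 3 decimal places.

The sequences differ at 11 of 33 positions.
p = 11/33 = 0.333333… ≈ 0.333 (to 3 d.p.).

0.333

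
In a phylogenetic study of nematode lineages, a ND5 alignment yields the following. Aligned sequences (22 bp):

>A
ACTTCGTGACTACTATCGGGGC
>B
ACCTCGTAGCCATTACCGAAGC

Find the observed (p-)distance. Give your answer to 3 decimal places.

The sequences differ at 8 of 22 positions (sites 3, 8, 9, 11, 13, 16, 19, 20).
p = 8/22 = 0.363636… ≈ 0.364 (to 3 d.p.).

0.364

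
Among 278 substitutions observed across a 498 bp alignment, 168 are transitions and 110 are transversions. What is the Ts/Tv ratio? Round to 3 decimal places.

R = 168/110 = 1.527272… ≈ 1.527 (to 3 d.p.).

1.527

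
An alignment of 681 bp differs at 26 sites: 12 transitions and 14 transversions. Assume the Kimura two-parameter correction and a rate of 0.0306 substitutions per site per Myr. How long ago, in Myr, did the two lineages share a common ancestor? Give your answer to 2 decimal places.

0.64

P = 12/681 ≈ 0.017621 and Q = 14/681 ≈ 0.020558.
Under the Kimura two-parameter model, d = −½ ln(1 − 2P − Q) − ¼ ln(1 − 2Q).
1 − 2P − Q = 0.9442, giving −½ ln(0.9442) = 0.028709.
1 − 2Q = 0.958884, giving −¼ ln(0.958884) = 0.010496.
d = 0.028709 + 0.010496 = 0.039205.
Under a molecular clock d = 2μt, so t = d/(2μ) = 0.039205 / (2 × 0.0306) = 0.64 Myr.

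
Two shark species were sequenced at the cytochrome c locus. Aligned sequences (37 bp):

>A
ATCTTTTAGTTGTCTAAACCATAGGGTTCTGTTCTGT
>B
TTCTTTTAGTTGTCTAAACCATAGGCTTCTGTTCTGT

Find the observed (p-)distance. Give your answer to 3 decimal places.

The sequences differ at 2 of 37 positions (sites 1, 26).
p = 2/37 = 0.054054… ≈ 0.054 (to 3 d.p.).

0.054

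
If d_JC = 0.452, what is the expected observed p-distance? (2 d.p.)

0.34

p = (3/4)(1 − e^(−4d/3)) = 0.75 × (1 − e^(-0.602667)) = 0.75 × (1 − 0.547350) = 0.339488.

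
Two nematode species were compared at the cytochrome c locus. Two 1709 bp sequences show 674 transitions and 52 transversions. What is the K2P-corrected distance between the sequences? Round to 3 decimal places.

0.871

P = 674/1709 ≈ 0.394383 and Q = 52/1709 ≈ 0.030427.
Under the Kimura two-parameter model, d = −½ ln(1 − 2P − Q) − ¼ ln(1 − 2Q).
1 − 2P − Q = 0.180807, giving −½ ln(0.180807) = 0.855163.
1 − 2Q = 0.939146, giving −¼ ln(0.939146) = 0.015696.
d = 0.855163 + 0.015696 = 0.870859.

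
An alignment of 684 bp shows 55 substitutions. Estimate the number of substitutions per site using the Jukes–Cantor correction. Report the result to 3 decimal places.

0.085

p = 55/684 ≈ 0.080409.
d = −(3/4) ln(1 − 4p/3) = −0.75 ln(1 − 0.107212) = −0.75 ln(0.892788)
  = −0.75 × (-0.113406) = 0.085055 substitutions/site.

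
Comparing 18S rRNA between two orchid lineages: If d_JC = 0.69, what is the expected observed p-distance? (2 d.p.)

p = (3/4)(1 − e^(−4d/3)) = 0.75 × (1 − e^(-0.92)) = 0.75 × (1 − 0.398519) = 0.451111.

0.45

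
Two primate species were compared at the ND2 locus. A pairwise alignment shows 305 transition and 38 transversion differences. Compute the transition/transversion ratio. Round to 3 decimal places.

8.026

R = 305/38 = 8.026315… ≈ 8.026 (to 3 d.p.).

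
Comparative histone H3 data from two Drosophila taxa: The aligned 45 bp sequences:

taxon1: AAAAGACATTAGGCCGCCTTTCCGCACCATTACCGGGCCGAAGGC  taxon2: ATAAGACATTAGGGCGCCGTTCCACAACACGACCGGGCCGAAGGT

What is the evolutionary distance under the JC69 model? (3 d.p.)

The sequences differ at 8 of 45 sites (2, 14, 19, 24, 27, 30, 31, 45), so p = 8/45 ≈ 0.177778.
d = −(3/4) ln(1 − 4p/3) = −0.75 ln(1 − 0.237037) = −0.75 ln(0.762963)
  = −0.75 × (-0.270546) = 0.202910 substitutions/site.

0.203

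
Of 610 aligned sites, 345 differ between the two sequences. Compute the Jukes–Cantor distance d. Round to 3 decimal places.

1.052

p = 345/610 ≈ 0.565574.
d = −(3/4) ln(1 − 4p/3) = −0.75 ln(1 − 0.754099) = −0.75 ln(0.245901)
  = −0.75 × (-1.402826) = 1.052120 substitutions/site.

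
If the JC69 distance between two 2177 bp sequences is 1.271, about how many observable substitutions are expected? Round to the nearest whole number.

1333

Invert JC69: p = (3/4)(1 − e^(−4d/3)) = 0.75 × (1 − e^(-1.694667)) = 0.75 × (1 − 0.183660) = 0.612255.
Expected differing sites = pL ≈ 0.612255 × 2177 = 1332.879135 ≈ 1333.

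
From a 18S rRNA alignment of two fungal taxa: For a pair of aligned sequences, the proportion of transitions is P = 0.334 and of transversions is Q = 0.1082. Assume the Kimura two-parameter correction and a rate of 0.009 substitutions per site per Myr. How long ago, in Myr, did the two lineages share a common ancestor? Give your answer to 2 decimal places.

44.97

Under the Kimura two-parameter model, d = −½ ln(1 − 2P − Q) − ¼ ln(1 − 2Q).
1 − 2P − Q = 0.2238, giving −½ ln(0.2238) = 0.748501.
1 − 2Q = 0.7836, giving −¼ ln(0.7836) = 0.060964.
d = 0.748501 + 0.060964 = 0.809465.
Under a molecular clock d = 2μt, so t = d/(2μ) = 0.809465 / (2 × 0.009) = 44.97 Myr.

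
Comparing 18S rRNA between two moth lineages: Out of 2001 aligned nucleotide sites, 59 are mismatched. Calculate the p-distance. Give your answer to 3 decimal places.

0.029

p = 59/2001 = 0.029485… ≈ 0.029 (to 3 d.p.).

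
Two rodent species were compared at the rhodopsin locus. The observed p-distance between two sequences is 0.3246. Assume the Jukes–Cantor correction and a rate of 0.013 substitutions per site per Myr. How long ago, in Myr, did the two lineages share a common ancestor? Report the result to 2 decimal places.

16.36

d = −(3/4) ln(1 − 4p/3) = −0.75 ln(1 − 0.4328) = −0.75 ln(0.5672)
  = −0.75 × (-0.567043) = 0.425282 substitutions/site.
Under a molecular clock d = 2μt, so t = d/(2μ) = 0.425282 / (2 × 0.013) = 16.36 Myr.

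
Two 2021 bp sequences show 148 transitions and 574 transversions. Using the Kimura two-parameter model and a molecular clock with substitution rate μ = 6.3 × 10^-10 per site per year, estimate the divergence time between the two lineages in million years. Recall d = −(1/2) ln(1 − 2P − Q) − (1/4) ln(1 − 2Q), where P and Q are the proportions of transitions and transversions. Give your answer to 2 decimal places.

P = 148/2021 ≈ 0.073231 and Q = 574/2021 ≈ 0.284018.
Under the Kimura two-parameter model, d = −½ ln(1 − 2P − Q) − ¼ ln(1 − 2Q).
1 − 2P − Q = 0.56952, giving −½ ln(0.56952) = 0.281481.
1 − 2Q = 0.431964, giving −¼ ln(0.431964) = 0.209853.
d = 0.281481 + 0.209853 = 0.491334.
Under a molecular clock d = 2μt, so t = d/(2μ) = 0.491334 / (2 × 6.3 × 10^-10) = 389.95 million years.

389.95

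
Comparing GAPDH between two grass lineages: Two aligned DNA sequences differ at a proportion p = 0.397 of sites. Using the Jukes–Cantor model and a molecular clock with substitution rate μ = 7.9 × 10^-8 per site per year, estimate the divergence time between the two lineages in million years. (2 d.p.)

3.58

d = −(3/4) ln(1 − 4p/3) = −0.75 ln(1 − 0.529333) = −0.75 ln(0.470667)
  = −0.75 × (-0.753604) = 0.565203 substitutions/site.
Under a molecular clock d = 2μt, so t = d/(2μ) = 0.565203 / (2 × 7.9 × 10^-8) = 3.58 million years.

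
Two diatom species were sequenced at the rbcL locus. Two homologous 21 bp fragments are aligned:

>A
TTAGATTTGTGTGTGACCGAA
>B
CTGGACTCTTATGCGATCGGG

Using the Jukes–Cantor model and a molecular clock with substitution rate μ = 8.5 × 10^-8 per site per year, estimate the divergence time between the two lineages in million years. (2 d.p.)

4.45

The sequences differ at 10 of 21 sites (1, 3, 6, 8, 9, 11, 14, 17, 20, 21), so p = 10/21 ≈ 0.47619.
d = −(3/4) ln(1 − 4p/3) = −0.75 ln(1 − 0.63492) = −0.75 ln(0.36508)
  = −0.75 × (-1.007639) = 0.755729 substitutions/site.
Under a molecular clock d = 2μt, so t = d/(2μ) = 0.755729 / (2 × 8.5 × 10^-8) = 4.45 million years.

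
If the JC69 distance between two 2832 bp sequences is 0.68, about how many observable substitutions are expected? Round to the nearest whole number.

1266

Invert JC69: p = (3/4)(1 − e^(−4d/3)) = 0.75 × (1 − e^(-0.906667)) = 0.75 × (1 − 0.403868) = 0.447099.
Expected differing sites = pL ≈ 0.447099 × 2832 = 1266.184368 ≈ 1266.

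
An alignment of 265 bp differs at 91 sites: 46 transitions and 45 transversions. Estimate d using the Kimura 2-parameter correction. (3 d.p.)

P = 46/265 ≈ 0.173585 and Q = 45/265 ≈ 0.169811.
Under the Kimura two-parameter model, d = −½ ln(1 − 2P − Q) − ¼ ln(1 − 2Q).
1 − 2P − Q = 0.483019, giving −½ ln(0.483019) = 0.363850.
1 − 2Q = 0.660378, giving −¼ ln(0.660378) = 0.103736.
d = 0.363850 + 0.103736 = 0.467586.

0.468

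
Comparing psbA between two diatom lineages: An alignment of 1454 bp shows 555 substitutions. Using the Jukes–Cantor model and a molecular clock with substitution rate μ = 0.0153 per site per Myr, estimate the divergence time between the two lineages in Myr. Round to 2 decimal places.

p = 555/1454 ≈ 0.381706.
d = −(3/4) ln(1 − 4p/3) = −0.75 ln(1 − 0.508941) = −0.75 ln(0.491059)
  = −0.75 × (-0.711191) = 0.533393 substitutions/site.
Under a molecular clock d = 2μt, so t = d/(2μ) = 0.533393 / (2 × 0.0153) = 17.43 Myr.

17.43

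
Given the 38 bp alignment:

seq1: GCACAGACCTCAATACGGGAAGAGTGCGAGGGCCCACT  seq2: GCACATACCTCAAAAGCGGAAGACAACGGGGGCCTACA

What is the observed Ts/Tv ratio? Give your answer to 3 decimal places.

0.429

Transitions are A↔G and C↔T; transversions are all other mismatches.
Transitions: 3. Transversions: 7.
R = 3/7 = 0.428571… ≈ 0.429 (to 3 d.p.).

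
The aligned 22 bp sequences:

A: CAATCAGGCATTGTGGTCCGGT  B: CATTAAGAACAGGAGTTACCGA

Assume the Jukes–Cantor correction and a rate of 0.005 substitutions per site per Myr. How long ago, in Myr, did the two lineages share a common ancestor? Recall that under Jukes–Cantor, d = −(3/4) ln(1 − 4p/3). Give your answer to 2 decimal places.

The sequences differ at 12 of 22 sites, so p = 12/22 ≈ 0.545455.
d = −(3/4) ln(1 − 4p/3) = −0.75 ln(1 − 0.727273) = −0.75 ln(0.272727)
  = −0.75 × (-1.299284) = 0.974463 substitutions/site.
Under a molecular clock d = 2μt, so t = d/(2μ) = 0.974463 / (2 × 0.005) = 97.45 Myr.

97.45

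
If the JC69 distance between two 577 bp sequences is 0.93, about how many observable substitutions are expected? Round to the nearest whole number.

308

Invert JC69: p = (3/4)(1 − e^(−4d/3)) = 0.75 × (1 − e^(-1.24)) = 0.75 × (1 − 0.289384) = 0.532962.
Expected differing sites = pL ≈ 0.532962 × 577 = 307.519074 ≈ 308.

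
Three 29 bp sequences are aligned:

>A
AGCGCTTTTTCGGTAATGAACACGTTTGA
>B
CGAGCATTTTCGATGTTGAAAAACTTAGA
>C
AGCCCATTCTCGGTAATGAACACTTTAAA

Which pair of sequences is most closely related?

A and C

A–B: 10/29 differ, p = 0.345, d = 0.462.
A–C: 6/29 differ, p = 0.207, d = 0.242.
B–C: 11/29 differ, p = 0.379, d = 0.529.
The smallest distance is between A and C.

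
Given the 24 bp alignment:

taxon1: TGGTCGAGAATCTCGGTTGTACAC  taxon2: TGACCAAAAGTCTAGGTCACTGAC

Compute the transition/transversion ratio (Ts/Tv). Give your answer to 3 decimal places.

2.667

Transitions are A↔G and C↔T; transversions are all other mismatches.
Transitions: 8. Transversions: 3.
R = 8/3 = 2.666666… ≈ 2.667 (to 3 d.p.).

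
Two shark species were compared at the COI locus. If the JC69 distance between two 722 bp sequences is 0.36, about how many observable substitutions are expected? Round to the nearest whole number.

Invert JC69: p = (3/4)(1 − e^(−4d/3)) = 0.75 × (1 − e^(-0.48)) = 0.75 × (1 − 0.618783) = 0.285913.
Expected differing sites = pL ≈ 0.285913 × 722 = 206.429186 ≈ 206.

206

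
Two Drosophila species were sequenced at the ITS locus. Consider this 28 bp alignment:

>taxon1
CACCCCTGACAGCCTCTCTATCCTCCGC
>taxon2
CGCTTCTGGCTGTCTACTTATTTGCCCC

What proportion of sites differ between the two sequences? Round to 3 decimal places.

0.464

The sequences differ at 13 of 28 positions.
p = 13/28 = 0.464285… ≈ 0.464 (to 3 d.p.).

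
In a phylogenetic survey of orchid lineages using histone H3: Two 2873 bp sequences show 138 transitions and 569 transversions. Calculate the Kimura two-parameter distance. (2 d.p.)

P = 138/2873 ≈ 0.048033 and Q = 569/2873 ≈ 0.198051.
Under the Kimura two-parameter model, d = −½ ln(1 − 2P − Q) − ¼ ln(1 − 2Q).
1 − 2P − Q = 0.705883, giving −½ ln(0.705883) = 0.174153.
1 − 2Q = 0.603898, giving −¼ ln(0.603898) = 0.126087.
d = 0.174153 + 0.126087 = 0.300240.

0.30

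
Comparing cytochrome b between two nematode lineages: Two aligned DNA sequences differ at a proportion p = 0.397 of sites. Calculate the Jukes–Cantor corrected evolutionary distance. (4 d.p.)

d = −(3/4) ln(1 − 4p/3) = −0.75 ln(1 − 0.529333) = −0.75 ln(0.470667)
  = −0.75 × (-0.753604) = 0.565203 substitutions/site.

0.5652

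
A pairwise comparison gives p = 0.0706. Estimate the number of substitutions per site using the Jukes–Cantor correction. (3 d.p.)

0.074

d = −(3/4) ln(1 − 4p/3) = −0.75 ln(1 − 0.094133) = −0.75 ln(0.905867)
  = −0.75 × (-0.098863) = 0.074147 substitutions/site.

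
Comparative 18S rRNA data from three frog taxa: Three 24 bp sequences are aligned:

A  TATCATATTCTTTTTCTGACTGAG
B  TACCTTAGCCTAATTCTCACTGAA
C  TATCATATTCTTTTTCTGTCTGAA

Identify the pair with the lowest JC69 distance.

A and C

A–B: 8/24 differ, p = 0.333, d = 0.441.
A–C: 2/24 differ, p = 0.083, d = 0.088.
B–C: 8/24 differ, p = 0.333, d = 0.441.
The smallest distance is between A and C.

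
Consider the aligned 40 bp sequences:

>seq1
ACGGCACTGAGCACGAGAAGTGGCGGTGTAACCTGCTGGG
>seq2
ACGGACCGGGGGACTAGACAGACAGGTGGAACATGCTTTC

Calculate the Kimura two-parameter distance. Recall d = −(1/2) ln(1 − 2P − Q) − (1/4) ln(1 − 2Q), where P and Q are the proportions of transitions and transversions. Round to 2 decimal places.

0.65

Of 40 sites, 3 differences are transitions and 14 are transversions, so P = 3/40 = 0.075 and Q = 14/40 = 0.35.
Under the Kimura two-parameter model, d = −½ ln(1 − 2P − Q) − ¼ ln(1 − 2Q).
1 − 2P − Q = 0.5, giving −½ ln(0.5) = 0.346574.
1 − 2Q = 0.3, giving −¼ ln(0.3) = 0.300993.
d = 0.346574 + 0.300993 = 0.647567.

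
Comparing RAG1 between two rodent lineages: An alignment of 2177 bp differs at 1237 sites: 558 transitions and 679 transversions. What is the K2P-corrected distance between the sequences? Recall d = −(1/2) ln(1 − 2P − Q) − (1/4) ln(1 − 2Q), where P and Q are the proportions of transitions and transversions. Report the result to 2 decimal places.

1.11

P = 558/2177 ≈ 0.256316 and Q = 679/2177 ≈ 0.311897.
Under the Kimura two-parameter model, d = −½ ln(1 − 2P − Q) − ¼ ln(1 − 2Q).
1 − 2P − Q = 0.175471, giving −½ ln(0.175471) = 0.870141.
1 − 2Q = 0.376206, giving −¼ ln(0.376206) = 0.244405.
d = 0.870141 + 0.244405 = 1.114546.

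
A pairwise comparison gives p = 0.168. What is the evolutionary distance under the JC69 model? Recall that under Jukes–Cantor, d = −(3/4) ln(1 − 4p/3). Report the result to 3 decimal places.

d = −(3/4) ln(1 − 4p/3) = −0.75 ln(1 − 0.224) = −0.75 ln(0.776)
  = −0.75 × (-0.253603) = 0.190202 substitutions/site.

0.190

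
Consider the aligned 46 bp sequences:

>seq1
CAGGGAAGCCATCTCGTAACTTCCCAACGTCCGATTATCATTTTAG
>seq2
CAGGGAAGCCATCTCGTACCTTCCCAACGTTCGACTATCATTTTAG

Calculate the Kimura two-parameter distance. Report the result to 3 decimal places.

0.069

Of 46 sites, 2 differences are transitions and 1 are transversions, so P = 2/46 ≈ 0.043478 and Q = 1/46 ≈ 0.021739.
Under the Kimura two-parameter model, d = −½ ln(1 − 2P − Q) − ¼ ln(1 − 2Q).
1 − 2P − Q = 0.891305, giving −½ ln(0.891305) = 0.057534.
1 − 2Q = 0.956522, giving −¼ ln(0.956522) = 0.011113.
d = 0.057534 + 0.011113 = 0.068647.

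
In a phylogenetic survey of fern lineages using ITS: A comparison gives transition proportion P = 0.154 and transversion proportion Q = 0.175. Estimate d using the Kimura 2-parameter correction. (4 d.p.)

Under the Kimura two-parameter model, d = −½ ln(1 − 2P − Q) − ¼ ln(1 − 2Q).
1 − 2P − Q = 0.517, giving −½ ln(0.517) = 0.329856.
1 − 2Q = 0.65, giving −¼ ln(0.65) = 0.107696.
d = 0.329856 + 0.107696 = 0.437552.

0.4376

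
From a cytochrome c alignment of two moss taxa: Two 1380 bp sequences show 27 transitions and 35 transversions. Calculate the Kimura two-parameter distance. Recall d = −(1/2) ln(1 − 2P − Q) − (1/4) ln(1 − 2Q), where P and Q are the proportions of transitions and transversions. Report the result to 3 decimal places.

P = 27/1380 ≈ 0.019565 and Q = 35/1380 ≈ 0.025362.
Under the Kimura two-parameter model, d = −½ ln(1 − 2P − Q) − ¼ ln(1 − 2Q).
1 − 2P − Q = 0.935508, giving −½ ln(0.935508) = 0.033333.
1 − 2Q = 0.949276, giving −¼ ln(0.949276) = 0.013014.
d = 0.033333 + 0.013014 = 0.046347.

0.046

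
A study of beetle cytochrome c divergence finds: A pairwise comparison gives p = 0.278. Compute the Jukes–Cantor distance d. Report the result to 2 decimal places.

0.35

d = −(3/4) ln(1 − 4p/3) = −0.75 ln(1 − 0.370667) = −0.75 ln(0.629333)
  = −0.75 × (-0.463095) = 0.347321 substitutions/site.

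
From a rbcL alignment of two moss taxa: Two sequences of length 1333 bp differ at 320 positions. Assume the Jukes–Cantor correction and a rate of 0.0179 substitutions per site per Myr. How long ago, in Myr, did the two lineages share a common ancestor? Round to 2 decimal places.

p = 320/1333 ≈ 0.24006.
d = −(3/4) ln(1 − 4p/3) = −0.75 ln(1 − 0.32008) = −0.75 ln(0.67992)
  = −0.75 × (-0.385780) = 0.289335 substitutions/site.
Under a molecular clock d = 2μt, so t = d/(2μ) = 0.289335 / (2 × 0.0179) = 8.08 Myr.

8.08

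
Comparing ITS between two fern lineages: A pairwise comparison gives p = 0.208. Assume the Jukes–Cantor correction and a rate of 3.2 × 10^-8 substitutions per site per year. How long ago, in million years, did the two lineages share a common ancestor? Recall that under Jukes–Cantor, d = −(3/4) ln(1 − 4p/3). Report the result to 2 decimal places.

d = −(3/4) ln(1 − 4p/3) = −0.75 ln(1 − 0.277333) = −0.75 ln(0.722667)
  = −0.75 × (-0.324807) = 0.243605 substitutions/site.
Under a molecular clock d = 2μt, so t = d/(2μ) = 0.243605 / (2 × 3.2 × 10^-8) = 3.81 million years.

3.81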